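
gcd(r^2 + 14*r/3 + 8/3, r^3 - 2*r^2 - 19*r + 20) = r + 4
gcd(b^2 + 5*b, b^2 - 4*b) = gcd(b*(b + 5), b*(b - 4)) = b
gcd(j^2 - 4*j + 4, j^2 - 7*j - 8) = 1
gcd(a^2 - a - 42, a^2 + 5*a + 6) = 1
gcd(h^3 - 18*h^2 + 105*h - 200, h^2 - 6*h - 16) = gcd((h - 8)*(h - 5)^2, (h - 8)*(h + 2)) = h - 8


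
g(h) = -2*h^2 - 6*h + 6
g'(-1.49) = -0.04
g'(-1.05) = -1.80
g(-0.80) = 9.52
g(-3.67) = 1.08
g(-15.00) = -354.00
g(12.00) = -354.00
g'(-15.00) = 54.00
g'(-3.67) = 8.68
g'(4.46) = -23.84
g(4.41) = -59.36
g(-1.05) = 10.10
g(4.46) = -60.54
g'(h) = -4*h - 6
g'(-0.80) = -2.80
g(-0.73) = 9.31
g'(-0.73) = -3.08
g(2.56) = -22.47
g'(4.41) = -23.64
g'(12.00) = -54.00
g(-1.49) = 10.50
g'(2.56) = -16.24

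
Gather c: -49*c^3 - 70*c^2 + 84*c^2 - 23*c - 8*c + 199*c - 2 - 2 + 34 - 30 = -49*c^3 + 14*c^2 + 168*c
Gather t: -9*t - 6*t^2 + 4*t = -6*t^2 - 5*t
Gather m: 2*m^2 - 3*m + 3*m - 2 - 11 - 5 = 2*m^2 - 18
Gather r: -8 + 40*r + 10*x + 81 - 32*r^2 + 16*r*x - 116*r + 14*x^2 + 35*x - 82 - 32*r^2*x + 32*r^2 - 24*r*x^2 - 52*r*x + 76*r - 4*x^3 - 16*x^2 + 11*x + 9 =-32*r^2*x + r*(-24*x^2 - 36*x) - 4*x^3 - 2*x^2 + 56*x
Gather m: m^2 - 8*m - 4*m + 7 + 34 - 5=m^2 - 12*m + 36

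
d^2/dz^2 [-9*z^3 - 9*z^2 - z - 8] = -54*z - 18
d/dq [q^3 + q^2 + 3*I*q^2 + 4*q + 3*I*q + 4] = 3*q^2 + q*(2 + 6*I) + 4 + 3*I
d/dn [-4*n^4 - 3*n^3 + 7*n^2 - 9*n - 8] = -16*n^3 - 9*n^2 + 14*n - 9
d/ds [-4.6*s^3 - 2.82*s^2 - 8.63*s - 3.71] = -13.8*s^2 - 5.64*s - 8.63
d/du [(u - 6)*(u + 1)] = 2*u - 5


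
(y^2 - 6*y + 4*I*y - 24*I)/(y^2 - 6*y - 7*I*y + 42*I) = (y + 4*I)/(y - 7*I)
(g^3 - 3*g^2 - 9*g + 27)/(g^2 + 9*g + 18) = (g^2 - 6*g + 9)/(g + 6)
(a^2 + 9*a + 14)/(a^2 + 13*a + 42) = (a + 2)/(a + 6)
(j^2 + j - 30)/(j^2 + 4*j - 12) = (j - 5)/(j - 2)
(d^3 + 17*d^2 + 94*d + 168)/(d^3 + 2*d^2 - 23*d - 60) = (d^2 + 13*d + 42)/(d^2 - 2*d - 15)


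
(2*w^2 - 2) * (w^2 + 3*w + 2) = 2*w^4 + 6*w^3 + 2*w^2 - 6*w - 4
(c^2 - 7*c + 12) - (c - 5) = c^2 - 8*c + 17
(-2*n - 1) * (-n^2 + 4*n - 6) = 2*n^3 - 7*n^2 + 8*n + 6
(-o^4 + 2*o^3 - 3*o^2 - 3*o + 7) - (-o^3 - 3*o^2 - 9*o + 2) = -o^4 + 3*o^3 + 6*o + 5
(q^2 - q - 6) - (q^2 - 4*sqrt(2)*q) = -q + 4*sqrt(2)*q - 6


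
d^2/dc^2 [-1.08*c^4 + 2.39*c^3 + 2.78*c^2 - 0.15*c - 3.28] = -12.96*c^2 + 14.34*c + 5.56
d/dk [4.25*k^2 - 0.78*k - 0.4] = 8.5*k - 0.78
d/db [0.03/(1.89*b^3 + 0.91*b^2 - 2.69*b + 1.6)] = (-0.1701*b^2 - 0.0546*b + 0.0807)/(1.89*b^3 + 0.91*b^2 - 2.69*b + 1.6)^2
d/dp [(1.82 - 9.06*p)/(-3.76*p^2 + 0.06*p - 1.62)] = (-34.0656*p^2 + 13.6864*p + 14.568)/(14.1376*p^4 - 0.4512*p^3 + 12.186*p^2 - 0.1944*p + 2.6244)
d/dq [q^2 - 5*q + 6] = 2*q - 5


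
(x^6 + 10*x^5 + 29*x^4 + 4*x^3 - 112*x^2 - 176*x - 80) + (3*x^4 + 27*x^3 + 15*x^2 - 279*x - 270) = x^6 + 10*x^5 + 32*x^4 + 31*x^3 - 97*x^2 - 455*x - 350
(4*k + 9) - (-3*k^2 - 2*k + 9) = 3*k^2 + 6*k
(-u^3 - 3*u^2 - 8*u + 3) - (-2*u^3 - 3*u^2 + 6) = u^3 - 8*u - 3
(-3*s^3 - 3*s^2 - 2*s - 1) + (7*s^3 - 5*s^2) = 4*s^3 - 8*s^2 - 2*s - 1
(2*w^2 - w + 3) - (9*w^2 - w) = 3 - 7*w^2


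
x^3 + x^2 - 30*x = x*(x - 5)*(x + 6)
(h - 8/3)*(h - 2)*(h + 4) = h^3 - 2*h^2/3 - 40*h/3 + 64/3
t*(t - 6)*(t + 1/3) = t^3 - 17*t^2/3 - 2*t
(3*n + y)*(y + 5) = 3*n*y + 15*n + y^2 + 5*y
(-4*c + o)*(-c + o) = 4*c^2 - 5*c*o + o^2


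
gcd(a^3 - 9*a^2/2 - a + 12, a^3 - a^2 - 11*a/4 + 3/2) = a^2 - a/2 - 3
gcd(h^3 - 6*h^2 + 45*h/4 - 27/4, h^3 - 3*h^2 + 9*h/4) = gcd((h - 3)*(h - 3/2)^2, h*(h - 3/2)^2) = h^2 - 3*h + 9/4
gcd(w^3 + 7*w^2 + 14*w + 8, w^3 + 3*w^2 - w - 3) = w + 1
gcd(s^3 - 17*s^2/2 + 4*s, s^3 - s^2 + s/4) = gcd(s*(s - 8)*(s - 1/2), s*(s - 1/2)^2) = s^2 - s/2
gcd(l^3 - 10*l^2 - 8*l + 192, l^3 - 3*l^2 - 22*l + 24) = l^2 - 2*l - 24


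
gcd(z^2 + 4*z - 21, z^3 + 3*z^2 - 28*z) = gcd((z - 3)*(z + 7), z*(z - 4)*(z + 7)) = z + 7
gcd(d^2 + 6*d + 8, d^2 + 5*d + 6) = d + 2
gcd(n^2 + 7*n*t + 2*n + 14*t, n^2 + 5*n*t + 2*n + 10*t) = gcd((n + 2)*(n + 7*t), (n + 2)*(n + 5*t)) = n + 2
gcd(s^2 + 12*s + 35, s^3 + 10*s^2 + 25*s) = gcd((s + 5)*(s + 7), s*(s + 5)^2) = s + 5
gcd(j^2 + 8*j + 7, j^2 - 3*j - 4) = j + 1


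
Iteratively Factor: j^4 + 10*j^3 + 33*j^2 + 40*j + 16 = (j + 4)*(j^3 + 6*j^2 + 9*j + 4) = (j + 1)*(j + 4)*(j^2 + 5*j + 4) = (j + 1)^2*(j + 4)*(j + 4)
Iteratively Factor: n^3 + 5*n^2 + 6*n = (n + 2)*(n^2 + 3*n) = (n + 2)*(n + 3)*(n)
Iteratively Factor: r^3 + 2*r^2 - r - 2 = (r + 2)*(r^2 - 1) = (r - 1)*(r + 2)*(r + 1)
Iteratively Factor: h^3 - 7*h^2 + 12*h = (h)*(h^2 - 7*h + 12) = h*(h - 3)*(h - 4)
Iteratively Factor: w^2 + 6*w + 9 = (w + 3)*(w + 3)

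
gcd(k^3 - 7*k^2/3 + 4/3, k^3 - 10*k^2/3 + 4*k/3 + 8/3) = k^2 - 4*k/3 - 4/3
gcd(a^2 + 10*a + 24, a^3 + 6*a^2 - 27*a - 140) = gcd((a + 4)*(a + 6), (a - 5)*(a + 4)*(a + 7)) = a + 4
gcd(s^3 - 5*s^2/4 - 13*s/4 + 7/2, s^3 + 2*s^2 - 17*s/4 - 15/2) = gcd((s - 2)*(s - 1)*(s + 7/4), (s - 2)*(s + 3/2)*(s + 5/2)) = s - 2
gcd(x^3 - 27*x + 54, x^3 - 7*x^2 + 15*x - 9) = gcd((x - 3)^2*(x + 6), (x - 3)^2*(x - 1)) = x^2 - 6*x + 9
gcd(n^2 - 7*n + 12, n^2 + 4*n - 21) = n - 3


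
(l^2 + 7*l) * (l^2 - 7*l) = l^4 - 49*l^2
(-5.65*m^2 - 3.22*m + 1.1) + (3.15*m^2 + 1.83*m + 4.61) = -2.5*m^2 - 1.39*m + 5.71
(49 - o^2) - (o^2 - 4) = 53 - 2*o^2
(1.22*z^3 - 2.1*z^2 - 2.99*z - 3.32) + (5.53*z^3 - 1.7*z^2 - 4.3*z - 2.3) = 6.75*z^3 - 3.8*z^2 - 7.29*z - 5.62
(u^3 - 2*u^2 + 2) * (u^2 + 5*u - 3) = u^5 + 3*u^4 - 13*u^3 + 8*u^2 + 10*u - 6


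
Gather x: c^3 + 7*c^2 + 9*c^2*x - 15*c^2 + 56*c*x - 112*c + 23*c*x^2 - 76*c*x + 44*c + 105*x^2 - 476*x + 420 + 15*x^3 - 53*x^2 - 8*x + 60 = c^3 - 8*c^2 - 68*c + 15*x^3 + x^2*(23*c + 52) + x*(9*c^2 - 20*c - 484) + 480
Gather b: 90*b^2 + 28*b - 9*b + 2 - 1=90*b^2 + 19*b + 1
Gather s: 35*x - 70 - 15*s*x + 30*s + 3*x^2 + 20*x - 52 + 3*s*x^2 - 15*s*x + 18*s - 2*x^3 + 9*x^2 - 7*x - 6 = s*(3*x^2 - 30*x + 48) - 2*x^3 + 12*x^2 + 48*x - 128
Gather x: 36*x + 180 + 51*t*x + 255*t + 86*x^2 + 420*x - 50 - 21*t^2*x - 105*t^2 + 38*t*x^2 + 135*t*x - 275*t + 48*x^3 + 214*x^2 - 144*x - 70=-105*t^2 - 20*t + 48*x^3 + x^2*(38*t + 300) + x*(-21*t^2 + 186*t + 312) + 60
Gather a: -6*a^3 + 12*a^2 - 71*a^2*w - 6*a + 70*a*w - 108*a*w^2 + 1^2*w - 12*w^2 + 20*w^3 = -6*a^3 + a^2*(12 - 71*w) + a*(-108*w^2 + 70*w - 6) + 20*w^3 - 12*w^2 + w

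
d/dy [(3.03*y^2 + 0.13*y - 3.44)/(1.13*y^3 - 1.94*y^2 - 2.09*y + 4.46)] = (-3.4239*y^4 - 0.293799999999999*y^3 + 5.5811*y^2 + 13.6804*y - 6.6098)/(1.2769*y^6 - 4.3844*y^5 - 0.959799999999999*y^4 + 18.1888*y^3 - 12.9367*y^2 - 18.6428*y + 19.8916)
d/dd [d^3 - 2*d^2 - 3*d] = 3*d^2 - 4*d - 3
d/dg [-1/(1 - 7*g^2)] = -14*g/(7*g^2 - 1)^2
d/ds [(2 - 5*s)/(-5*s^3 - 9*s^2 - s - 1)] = (25*s^3 + 45*s^2 + 5*s - (5*s - 2)*(15*s^2 + 18*s + 1) + 5)/(5*s^3 + 9*s^2 + s + 1)^2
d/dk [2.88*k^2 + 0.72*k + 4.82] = 5.76*k + 0.72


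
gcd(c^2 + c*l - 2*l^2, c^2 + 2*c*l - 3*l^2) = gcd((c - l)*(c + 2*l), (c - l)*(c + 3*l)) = c - l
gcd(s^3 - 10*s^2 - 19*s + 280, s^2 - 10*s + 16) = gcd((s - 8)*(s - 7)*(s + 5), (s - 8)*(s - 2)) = s - 8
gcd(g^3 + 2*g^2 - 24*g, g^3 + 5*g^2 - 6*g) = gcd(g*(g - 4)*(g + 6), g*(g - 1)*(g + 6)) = g^2 + 6*g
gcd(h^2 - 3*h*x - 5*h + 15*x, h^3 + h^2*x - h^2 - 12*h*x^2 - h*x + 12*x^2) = -h + 3*x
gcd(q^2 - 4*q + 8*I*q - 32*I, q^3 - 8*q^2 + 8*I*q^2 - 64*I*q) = q + 8*I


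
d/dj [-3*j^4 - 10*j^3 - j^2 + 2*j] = -12*j^3 - 30*j^2 - 2*j + 2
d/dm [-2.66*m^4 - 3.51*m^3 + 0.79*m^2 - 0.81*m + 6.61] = -10.64*m^3 - 10.53*m^2 + 1.58*m - 0.81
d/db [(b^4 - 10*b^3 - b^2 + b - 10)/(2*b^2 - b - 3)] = (4*b^5 - 23*b^4 + 8*b^3 + 89*b^2 + 46*b - 13)/(4*b^4 - 4*b^3 - 11*b^2 + 6*b + 9)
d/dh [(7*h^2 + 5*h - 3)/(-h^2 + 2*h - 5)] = 19*(h^2 - 4*h - 1)/(h^4 - 4*h^3 + 14*h^2 - 20*h + 25)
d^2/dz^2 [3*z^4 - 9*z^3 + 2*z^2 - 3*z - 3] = 36*z^2 - 54*z + 4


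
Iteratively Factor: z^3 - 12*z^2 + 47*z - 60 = (z - 3)*(z^2 - 9*z + 20) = (z - 5)*(z - 3)*(z - 4)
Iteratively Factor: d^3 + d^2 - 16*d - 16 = (d - 4)*(d^2 + 5*d + 4) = (d - 4)*(d + 4)*(d + 1)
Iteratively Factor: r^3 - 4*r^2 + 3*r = (r)*(r^2 - 4*r + 3) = r*(r - 1)*(r - 3)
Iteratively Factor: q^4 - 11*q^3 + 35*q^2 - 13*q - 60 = (q - 3)*(q^3 - 8*q^2 + 11*q + 20) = (q - 4)*(q - 3)*(q^2 - 4*q - 5) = (q - 4)*(q - 3)*(q + 1)*(q - 5)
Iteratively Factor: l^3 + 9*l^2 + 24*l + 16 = (l + 4)*(l^2 + 5*l + 4) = (l + 1)*(l + 4)*(l + 4)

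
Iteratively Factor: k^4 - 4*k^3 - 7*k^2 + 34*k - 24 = (k - 2)*(k^3 - 2*k^2 - 11*k + 12) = (k - 2)*(k + 3)*(k^2 - 5*k + 4) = (k - 4)*(k - 2)*(k + 3)*(k - 1)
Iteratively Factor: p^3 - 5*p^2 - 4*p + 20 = (p + 2)*(p^2 - 7*p + 10) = (p - 2)*(p + 2)*(p - 5)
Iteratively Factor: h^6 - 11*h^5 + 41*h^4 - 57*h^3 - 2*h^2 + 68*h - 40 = (h + 1)*(h^5 - 12*h^4 + 53*h^3 - 110*h^2 + 108*h - 40) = (h - 1)*(h + 1)*(h^4 - 11*h^3 + 42*h^2 - 68*h + 40) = (h - 2)*(h - 1)*(h + 1)*(h^3 - 9*h^2 + 24*h - 20) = (h - 2)^2*(h - 1)*(h + 1)*(h^2 - 7*h + 10) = (h - 2)^3*(h - 1)*(h + 1)*(h - 5)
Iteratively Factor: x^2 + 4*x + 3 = (x + 1)*(x + 3)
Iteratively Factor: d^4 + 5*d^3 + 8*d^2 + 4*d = (d + 2)*(d^3 + 3*d^2 + 2*d) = (d + 2)^2*(d^2 + d) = (d + 1)*(d + 2)^2*(d)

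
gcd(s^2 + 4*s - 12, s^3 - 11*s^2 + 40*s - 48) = 1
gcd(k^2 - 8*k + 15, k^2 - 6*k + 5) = k - 5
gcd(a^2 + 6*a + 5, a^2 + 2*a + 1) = a + 1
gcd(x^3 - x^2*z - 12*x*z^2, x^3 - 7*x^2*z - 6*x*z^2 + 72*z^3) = x^2 - x*z - 12*z^2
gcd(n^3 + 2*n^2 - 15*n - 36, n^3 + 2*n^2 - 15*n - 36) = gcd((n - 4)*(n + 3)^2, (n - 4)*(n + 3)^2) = n^3 + 2*n^2 - 15*n - 36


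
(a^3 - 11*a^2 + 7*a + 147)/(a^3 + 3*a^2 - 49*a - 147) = (a - 7)/(a + 7)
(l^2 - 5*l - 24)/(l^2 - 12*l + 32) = (l + 3)/(l - 4)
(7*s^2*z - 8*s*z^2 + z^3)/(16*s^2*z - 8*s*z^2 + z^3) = (7*s^2 - 8*s*z + z^2)/(16*s^2 - 8*s*z + z^2)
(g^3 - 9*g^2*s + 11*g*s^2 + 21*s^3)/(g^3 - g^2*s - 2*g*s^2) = (-g^2 + 10*g*s - 21*s^2)/(g*(-g + 2*s))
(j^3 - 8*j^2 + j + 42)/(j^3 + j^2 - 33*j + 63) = (j^2 - 5*j - 14)/(j^2 + 4*j - 21)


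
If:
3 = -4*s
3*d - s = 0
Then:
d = -1/4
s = -3/4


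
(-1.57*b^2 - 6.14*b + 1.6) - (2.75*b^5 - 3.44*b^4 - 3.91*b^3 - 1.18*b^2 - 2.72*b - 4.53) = -2.75*b^5 + 3.44*b^4 + 3.91*b^3 - 0.39*b^2 - 3.42*b + 6.13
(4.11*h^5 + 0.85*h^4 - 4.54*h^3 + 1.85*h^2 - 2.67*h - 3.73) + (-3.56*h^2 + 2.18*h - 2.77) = 4.11*h^5 + 0.85*h^4 - 4.54*h^3 - 1.71*h^2 - 0.49*h - 6.5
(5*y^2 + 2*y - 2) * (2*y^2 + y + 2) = 10*y^4 + 9*y^3 + 8*y^2 + 2*y - 4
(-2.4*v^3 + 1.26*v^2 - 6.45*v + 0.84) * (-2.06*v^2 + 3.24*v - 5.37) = 4.944*v^5 - 10.3716*v^4 + 30.2574*v^3 - 29.3946*v^2 + 37.3581*v - 4.5108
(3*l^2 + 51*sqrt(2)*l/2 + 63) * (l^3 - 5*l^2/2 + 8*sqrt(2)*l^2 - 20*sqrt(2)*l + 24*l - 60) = 3*l^5 - 15*l^4/2 + 99*sqrt(2)*l^4/2 - 495*sqrt(2)*l^3/4 + 543*l^3 - 2715*l^2/2 + 1116*sqrt(2)*l^2 - 2790*sqrt(2)*l + 1512*l - 3780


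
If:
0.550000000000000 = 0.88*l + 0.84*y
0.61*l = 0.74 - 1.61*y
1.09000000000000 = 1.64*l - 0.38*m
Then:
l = 0.29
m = -1.61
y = 0.35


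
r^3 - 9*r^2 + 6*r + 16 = (r - 8)*(r - 2)*(r + 1)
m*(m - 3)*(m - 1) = m^3 - 4*m^2 + 3*m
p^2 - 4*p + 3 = (p - 3)*(p - 1)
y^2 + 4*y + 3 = (y + 1)*(y + 3)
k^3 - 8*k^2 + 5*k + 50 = (k - 5)^2*(k + 2)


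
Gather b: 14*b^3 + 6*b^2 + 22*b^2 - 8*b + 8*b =14*b^3 + 28*b^2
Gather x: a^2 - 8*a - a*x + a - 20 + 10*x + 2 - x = a^2 - 7*a + x*(9 - a) - 18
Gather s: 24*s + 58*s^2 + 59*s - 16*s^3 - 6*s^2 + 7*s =-16*s^3 + 52*s^2 + 90*s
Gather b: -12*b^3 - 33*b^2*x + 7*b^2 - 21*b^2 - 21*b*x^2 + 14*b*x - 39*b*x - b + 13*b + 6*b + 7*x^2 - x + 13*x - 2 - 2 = -12*b^3 + b^2*(-33*x - 14) + b*(-21*x^2 - 25*x + 18) + 7*x^2 + 12*x - 4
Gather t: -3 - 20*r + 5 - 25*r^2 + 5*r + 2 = -25*r^2 - 15*r + 4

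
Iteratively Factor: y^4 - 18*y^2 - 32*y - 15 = (y + 3)*(y^3 - 3*y^2 - 9*y - 5) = (y + 1)*(y + 3)*(y^2 - 4*y - 5) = (y + 1)^2*(y + 3)*(y - 5)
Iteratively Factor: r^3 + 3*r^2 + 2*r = (r + 2)*(r^2 + r) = (r + 1)*(r + 2)*(r)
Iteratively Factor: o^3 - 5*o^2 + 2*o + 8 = (o + 1)*(o^2 - 6*o + 8) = (o - 2)*(o + 1)*(o - 4)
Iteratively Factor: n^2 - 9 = (n - 3)*(n + 3)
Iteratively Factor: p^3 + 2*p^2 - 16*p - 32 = (p - 4)*(p^2 + 6*p + 8) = (p - 4)*(p + 2)*(p + 4)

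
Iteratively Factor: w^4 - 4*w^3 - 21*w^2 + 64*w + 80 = (w + 1)*(w^3 - 5*w^2 - 16*w + 80) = (w + 1)*(w + 4)*(w^2 - 9*w + 20) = (w - 5)*(w + 1)*(w + 4)*(w - 4)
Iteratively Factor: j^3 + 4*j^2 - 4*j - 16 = (j + 2)*(j^2 + 2*j - 8) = (j + 2)*(j + 4)*(j - 2)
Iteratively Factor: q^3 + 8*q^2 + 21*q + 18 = (q + 3)*(q^2 + 5*q + 6) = (q + 3)^2*(q + 2)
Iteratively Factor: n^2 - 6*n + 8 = (n - 4)*(n - 2)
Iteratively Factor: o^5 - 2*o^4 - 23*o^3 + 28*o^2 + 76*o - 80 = (o - 2)*(o^4 - 23*o^2 - 18*o + 40) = (o - 2)*(o - 1)*(o^3 + o^2 - 22*o - 40) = (o - 5)*(o - 2)*(o - 1)*(o^2 + 6*o + 8) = (o - 5)*(o - 2)*(o - 1)*(o + 2)*(o + 4)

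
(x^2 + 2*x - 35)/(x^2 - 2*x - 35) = (-x^2 - 2*x + 35)/(-x^2 + 2*x + 35)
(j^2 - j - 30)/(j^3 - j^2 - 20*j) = (-j^2 + j + 30)/(j*(-j^2 + j + 20))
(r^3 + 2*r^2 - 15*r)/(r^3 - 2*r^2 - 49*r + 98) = r*(r^2 + 2*r - 15)/(r^3 - 2*r^2 - 49*r + 98)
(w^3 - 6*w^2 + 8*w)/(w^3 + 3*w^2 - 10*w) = (w - 4)/(w + 5)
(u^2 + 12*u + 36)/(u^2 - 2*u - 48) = (u + 6)/(u - 8)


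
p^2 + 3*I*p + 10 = (p - 2*I)*(p + 5*I)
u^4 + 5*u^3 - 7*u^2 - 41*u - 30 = (u - 3)*(u + 1)*(u + 2)*(u + 5)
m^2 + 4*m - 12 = (m - 2)*(m + 6)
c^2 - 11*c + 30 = (c - 6)*(c - 5)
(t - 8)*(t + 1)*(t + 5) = t^3 - 2*t^2 - 43*t - 40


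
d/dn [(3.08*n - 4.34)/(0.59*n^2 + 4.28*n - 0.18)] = (-1.8172*n^2 + 5.1212*n + 18.0208)/(0.3481*n^4 + 5.0504*n^3 + 18.106*n^2 - 1.5408*n + 0.0324)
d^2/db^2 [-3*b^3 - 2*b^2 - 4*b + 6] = -18*b - 4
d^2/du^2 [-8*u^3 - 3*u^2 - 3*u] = -48*u - 6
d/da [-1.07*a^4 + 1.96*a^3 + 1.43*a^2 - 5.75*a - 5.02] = -4.28*a^3 + 5.88*a^2 + 2.86*a - 5.75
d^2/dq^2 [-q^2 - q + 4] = -2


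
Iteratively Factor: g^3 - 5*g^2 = (g - 5)*(g^2) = g*(g - 5)*(g)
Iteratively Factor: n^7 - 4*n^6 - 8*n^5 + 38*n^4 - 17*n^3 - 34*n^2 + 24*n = (n - 1)*(n^6 - 3*n^5 - 11*n^4 + 27*n^3 + 10*n^2 - 24*n) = (n - 1)*(n + 1)*(n^5 - 4*n^4 - 7*n^3 + 34*n^2 - 24*n) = (n - 4)*(n - 1)*(n + 1)*(n^4 - 7*n^2 + 6*n) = (n - 4)*(n - 2)*(n - 1)*(n + 1)*(n^3 + 2*n^2 - 3*n) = (n - 4)*(n - 2)*(n - 1)*(n + 1)*(n + 3)*(n^2 - n) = n*(n - 4)*(n - 2)*(n - 1)*(n + 1)*(n + 3)*(n - 1)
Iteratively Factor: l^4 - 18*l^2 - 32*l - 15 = (l + 1)*(l^3 - l^2 - 17*l - 15) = (l + 1)^2*(l^2 - 2*l - 15) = (l + 1)^2*(l + 3)*(l - 5)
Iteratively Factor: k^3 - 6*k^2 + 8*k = (k - 4)*(k^2 - 2*k) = k*(k - 4)*(k - 2)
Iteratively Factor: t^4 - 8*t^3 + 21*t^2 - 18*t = (t)*(t^3 - 8*t^2 + 21*t - 18) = t*(t - 2)*(t^2 - 6*t + 9) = t*(t - 3)*(t - 2)*(t - 3)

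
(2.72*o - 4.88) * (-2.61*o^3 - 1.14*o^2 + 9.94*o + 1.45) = -7.0992*o^4 + 9.636*o^3 + 32.6*o^2 - 44.5632*o - 7.076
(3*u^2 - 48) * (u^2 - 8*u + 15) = 3*u^4 - 24*u^3 - 3*u^2 + 384*u - 720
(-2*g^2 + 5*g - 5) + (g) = -2*g^2 + 6*g - 5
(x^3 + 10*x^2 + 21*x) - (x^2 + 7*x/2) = x^3 + 9*x^2 + 35*x/2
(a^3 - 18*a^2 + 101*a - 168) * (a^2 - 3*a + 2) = a^5 - 21*a^4 + 157*a^3 - 507*a^2 + 706*a - 336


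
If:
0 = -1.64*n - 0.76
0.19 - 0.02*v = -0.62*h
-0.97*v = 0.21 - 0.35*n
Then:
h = -0.32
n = -0.46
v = -0.38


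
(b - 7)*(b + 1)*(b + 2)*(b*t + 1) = b^4*t - 4*b^3*t + b^3 - 19*b^2*t - 4*b^2 - 14*b*t - 19*b - 14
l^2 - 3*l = l*(l - 3)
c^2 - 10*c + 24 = (c - 6)*(c - 4)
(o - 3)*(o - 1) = o^2 - 4*o + 3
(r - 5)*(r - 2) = r^2 - 7*r + 10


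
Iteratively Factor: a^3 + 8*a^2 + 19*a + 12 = (a + 4)*(a^2 + 4*a + 3) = (a + 1)*(a + 4)*(a + 3)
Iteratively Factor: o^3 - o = (o + 1)*(o^2 - o) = (o - 1)*(o + 1)*(o)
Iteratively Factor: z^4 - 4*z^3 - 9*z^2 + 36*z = (z + 3)*(z^3 - 7*z^2 + 12*z) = (z - 4)*(z + 3)*(z^2 - 3*z) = (z - 4)*(z - 3)*(z + 3)*(z)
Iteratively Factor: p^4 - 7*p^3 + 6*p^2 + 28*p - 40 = (p - 5)*(p^3 - 2*p^2 - 4*p + 8) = (p - 5)*(p - 2)*(p^2 - 4) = (p - 5)*(p - 2)^2*(p + 2)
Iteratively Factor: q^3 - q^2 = (q - 1)*(q^2) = q*(q - 1)*(q)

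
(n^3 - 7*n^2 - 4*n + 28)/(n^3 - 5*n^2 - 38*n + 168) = (n^2 - 4)/(n^2 + 2*n - 24)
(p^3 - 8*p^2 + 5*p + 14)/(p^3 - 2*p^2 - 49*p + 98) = (p + 1)/(p + 7)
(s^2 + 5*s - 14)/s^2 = 1 + 5/s - 14/s^2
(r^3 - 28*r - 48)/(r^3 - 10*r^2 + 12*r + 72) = (r + 4)/(r - 6)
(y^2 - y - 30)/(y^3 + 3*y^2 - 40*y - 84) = (y + 5)/(y^2 + 9*y + 14)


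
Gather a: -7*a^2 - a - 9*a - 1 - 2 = -7*a^2 - 10*a - 3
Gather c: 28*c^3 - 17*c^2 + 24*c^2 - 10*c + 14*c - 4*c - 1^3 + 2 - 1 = 28*c^3 + 7*c^2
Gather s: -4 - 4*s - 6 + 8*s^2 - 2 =8*s^2 - 4*s - 12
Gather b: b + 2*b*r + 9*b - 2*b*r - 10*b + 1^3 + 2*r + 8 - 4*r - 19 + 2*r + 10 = 0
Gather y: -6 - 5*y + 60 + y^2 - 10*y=y^2 - 15*y + 54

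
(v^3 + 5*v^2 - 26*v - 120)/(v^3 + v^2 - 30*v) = (v + 4)/v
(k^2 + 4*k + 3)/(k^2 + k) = (k + 3)/k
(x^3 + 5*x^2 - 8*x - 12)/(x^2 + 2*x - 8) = (x^2 + 7*x + 6)/(x + 4)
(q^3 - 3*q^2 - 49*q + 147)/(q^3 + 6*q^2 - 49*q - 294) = (q - 3)/(q + 6)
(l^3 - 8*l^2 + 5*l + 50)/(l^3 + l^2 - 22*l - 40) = (l - 5)/(l + 4)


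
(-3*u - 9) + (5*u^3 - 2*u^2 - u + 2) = 5*u^3 - 2*u^2 - 4*u - 7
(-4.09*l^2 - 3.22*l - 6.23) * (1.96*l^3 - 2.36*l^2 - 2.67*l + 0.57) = -8.0164*l^5 + 3.3412*l^4 + 6.3087*l^3 + 20.9689*l^2 + 14.7987*l - 3.5511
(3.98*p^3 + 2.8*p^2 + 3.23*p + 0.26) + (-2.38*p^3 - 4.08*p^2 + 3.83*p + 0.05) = 1.6*p^3 - 1.28*p^2 + 7.06*p + 0.31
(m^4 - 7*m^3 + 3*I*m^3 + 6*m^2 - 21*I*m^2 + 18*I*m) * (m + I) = m^5 - 7*m^4 + 4*I*m^4 + 3*m^3 - 28*I*m^3 + 21*m^2 + 24*I*m^2 - 18*m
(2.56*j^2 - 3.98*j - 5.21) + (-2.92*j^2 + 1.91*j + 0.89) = -0.36*j^2 - 2.07*j - 4.32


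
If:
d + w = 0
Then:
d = -w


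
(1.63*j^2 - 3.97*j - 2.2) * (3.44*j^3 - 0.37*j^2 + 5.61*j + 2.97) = 5.6072*j^5 - 14.2599*j^4 + 3.0452*j^3 - 16.6166*j^2 - 24.1329*j - 6.534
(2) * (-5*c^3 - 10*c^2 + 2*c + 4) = -10*c^3 - 20*c^2 + 4*c + 8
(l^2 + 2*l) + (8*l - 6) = l^2 + 10*l - 6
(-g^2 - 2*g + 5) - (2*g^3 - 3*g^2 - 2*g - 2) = -2*g^3 + 2*g^2 + 7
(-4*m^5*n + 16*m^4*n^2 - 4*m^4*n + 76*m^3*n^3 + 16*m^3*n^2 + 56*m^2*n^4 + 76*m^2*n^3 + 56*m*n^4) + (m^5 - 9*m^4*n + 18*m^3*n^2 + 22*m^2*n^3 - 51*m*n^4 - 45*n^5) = -4*m^5*n + m^5 + 16*m^4*n^2 - 13*m^4*n + 76*m^3*n^3 + 34*m^3*n^2 + 56*m^2*n^4 + 98*m^2*n^3 + 5*m*n^4 - 45*n^5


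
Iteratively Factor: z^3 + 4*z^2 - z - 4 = (z + 4)*(z^2 - 1) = (z - 1)*(z + 4)*(z + 1)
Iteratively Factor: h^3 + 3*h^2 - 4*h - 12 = (h + 3)*(h^2 - 4) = (h - 2)*(h + 3)*(h + 2)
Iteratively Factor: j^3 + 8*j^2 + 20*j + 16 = (j + 2)*(j^2 + 6*j + 8) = (j + 2)*(j + 4)*(j + 2)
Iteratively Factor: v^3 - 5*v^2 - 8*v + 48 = (v - 4)*(v^2 - v - 12) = (v - 4)*(v + 3)*(v - 4)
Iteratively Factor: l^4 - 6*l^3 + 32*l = (l + 2)*(l^3 - 8*l^2 + 16*l) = (l - 4)*(l + 2)*(l^2 - 4*l) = (l - 4)^2*(l + 2)*(l)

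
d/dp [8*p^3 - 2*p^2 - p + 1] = 24*p^2 - 4*p - 1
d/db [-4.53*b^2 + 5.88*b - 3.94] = 5.88 - 9.06*b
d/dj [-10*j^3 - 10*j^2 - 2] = 10*j*(-3*j - 2)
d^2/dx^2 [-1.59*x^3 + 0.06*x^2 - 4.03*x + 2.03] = 0.12 - 9.54*x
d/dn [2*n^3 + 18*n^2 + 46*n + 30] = 6*n^2 + 36*n + 46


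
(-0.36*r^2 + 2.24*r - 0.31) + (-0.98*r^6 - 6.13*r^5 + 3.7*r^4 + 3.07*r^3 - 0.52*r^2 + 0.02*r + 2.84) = -0.98*r^6 - 6.13*r^5 + 3.7*r^4 + 3.07*r^3 - 0.88*r^2 + 2.26*r + 2.53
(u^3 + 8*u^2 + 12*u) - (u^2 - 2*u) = u^3 + 7*u^2 + 14*u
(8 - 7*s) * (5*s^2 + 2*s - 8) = -35*s^3 + 26*s^2 + 72*s - 64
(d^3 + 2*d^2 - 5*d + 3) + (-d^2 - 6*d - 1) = d^3 + d^2 - 11*d + 2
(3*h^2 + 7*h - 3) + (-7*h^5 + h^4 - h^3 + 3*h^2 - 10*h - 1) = -7*h^5 + h^4 - h^3 + 6*h^2 - 3*h - 4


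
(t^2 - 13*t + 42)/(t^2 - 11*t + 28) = (t - 6)/(t - 4)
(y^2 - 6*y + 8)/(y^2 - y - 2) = (y - 4)/(y + 1)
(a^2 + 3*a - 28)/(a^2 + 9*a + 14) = (a - 4)/(a + 2)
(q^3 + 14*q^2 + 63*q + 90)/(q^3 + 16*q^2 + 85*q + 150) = (q + 3)/(q + 5)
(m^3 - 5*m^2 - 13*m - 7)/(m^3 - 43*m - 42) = (m + 1)/(m + 6)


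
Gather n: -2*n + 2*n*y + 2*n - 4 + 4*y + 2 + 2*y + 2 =2*n*y + 6*y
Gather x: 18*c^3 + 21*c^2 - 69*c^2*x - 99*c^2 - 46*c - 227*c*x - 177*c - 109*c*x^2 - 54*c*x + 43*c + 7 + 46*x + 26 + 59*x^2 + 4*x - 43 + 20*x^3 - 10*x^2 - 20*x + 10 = 18*c^3 - 78*c^2 - 180*c + 20*x^3 + x^2*(49 - 109*c) + x*(-69*c^2 - 281*c + 30)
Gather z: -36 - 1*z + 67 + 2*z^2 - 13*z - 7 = 2*z^2 - 14*z + 24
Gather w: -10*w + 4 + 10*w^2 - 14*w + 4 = 10*w^2 - 24*w + 8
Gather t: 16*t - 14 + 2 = 16*t - 12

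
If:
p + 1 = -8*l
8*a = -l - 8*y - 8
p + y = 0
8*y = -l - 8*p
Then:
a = -2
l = 0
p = -1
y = 1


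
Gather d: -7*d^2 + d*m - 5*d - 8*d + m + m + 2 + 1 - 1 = -7*d^2 + d*(m - 13) + 2*m + 2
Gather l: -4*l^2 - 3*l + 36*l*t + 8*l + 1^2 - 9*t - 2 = -4*l^2 + l*(36*t + 5) - 9*t - 1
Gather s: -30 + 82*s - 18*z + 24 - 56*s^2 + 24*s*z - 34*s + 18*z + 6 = -56*s^2 + s*(24*z + 48)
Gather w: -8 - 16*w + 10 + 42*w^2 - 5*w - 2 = 42*w^2 - 21*w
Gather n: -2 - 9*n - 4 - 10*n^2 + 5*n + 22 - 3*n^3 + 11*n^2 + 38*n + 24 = -3*n^3 + n^2 + 34*n + 40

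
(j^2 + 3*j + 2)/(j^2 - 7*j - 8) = (j + 2)/(j - 8)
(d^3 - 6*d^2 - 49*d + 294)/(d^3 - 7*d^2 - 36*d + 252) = (d + 7)/(d + 6)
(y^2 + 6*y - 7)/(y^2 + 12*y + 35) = (y - 1)/(y + 5)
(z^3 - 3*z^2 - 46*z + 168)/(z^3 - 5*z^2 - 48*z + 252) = (z - 4)/(z - 6)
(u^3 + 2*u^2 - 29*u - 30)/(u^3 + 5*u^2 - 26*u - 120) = (u + 1)/(u + 4)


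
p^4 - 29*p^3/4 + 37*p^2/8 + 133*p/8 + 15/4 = (p - 6)*(p - 5/2)*(p + 1/4)*(p + 1)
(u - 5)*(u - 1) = u^2 - 6*u + 5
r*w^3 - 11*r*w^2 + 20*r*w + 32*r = (w - 8)*(w - 4)*(r*w + r)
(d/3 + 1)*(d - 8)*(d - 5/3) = d^3/3 - 20*d^2/9 - 47*d/9 + 40/3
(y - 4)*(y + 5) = y^2 + y - 20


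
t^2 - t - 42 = (t - 7)*(t + 6)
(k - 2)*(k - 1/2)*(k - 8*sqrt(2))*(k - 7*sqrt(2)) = k^4 - 15*sqrt(2)*k^3 - 5*k^3/2 + 75*sqrt(2)*k^2/2 + 113*k^2 - 280*k - 15*sqrt(2)*k + 112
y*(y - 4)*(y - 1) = y^3 - 5*y^2 + 4*y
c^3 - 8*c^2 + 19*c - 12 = (c - 4)*(c - 3)*(c - 1)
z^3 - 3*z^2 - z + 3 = (z - 3)*(z - 1)*(z + 1)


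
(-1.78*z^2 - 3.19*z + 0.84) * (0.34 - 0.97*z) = 1.7266*z^3 + 2.4891*z^2 - 1.8994*z + 0.2856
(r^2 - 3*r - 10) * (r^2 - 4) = r^4 - 3*r^3 - 14*r^2 + 12*r + 40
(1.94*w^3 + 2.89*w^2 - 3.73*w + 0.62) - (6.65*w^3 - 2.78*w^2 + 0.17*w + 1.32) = -4.71*w^3 + 5.67*w^2 - 3.9*w - 0.7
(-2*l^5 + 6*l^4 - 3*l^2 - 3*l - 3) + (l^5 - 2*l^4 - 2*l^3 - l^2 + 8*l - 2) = -l^5 + 4*l^4 - 2*l^3 - 4*l^2 + 5*l - 5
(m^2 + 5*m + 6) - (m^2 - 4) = 5*m + 10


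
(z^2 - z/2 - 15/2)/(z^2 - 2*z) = (2*z^2 - z - 15)/(2*z*(z - 2))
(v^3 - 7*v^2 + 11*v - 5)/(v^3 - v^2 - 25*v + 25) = (v - 1)/(v + 5)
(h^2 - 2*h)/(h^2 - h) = (h - 2)/(h - 1)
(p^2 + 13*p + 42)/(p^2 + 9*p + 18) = (p + 7)/(p + 3)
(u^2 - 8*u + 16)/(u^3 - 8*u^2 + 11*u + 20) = (u - 4)/(u^2 - 4*u - 5)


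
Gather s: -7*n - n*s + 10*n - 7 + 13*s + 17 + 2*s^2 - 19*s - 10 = 3*n + 2*s^2 + s*(-n - 6)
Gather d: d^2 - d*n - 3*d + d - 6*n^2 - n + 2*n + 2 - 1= d^2 + d*(-n - 2) - 6*n^2 + n + 1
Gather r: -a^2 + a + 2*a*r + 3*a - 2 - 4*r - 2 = -a^2 + 4*a + r*(2*a - 4) - 4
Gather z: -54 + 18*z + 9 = 18*z - 45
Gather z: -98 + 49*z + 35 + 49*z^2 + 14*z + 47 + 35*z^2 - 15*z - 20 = 84*z^2 + 48*z - 36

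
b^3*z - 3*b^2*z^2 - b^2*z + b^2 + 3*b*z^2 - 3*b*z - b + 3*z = (b - 1)*(b - 3*z)*(b*z + 1)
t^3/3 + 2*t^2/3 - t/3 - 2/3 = (t/3 + 1/3)*(t - 1)*(t + 2)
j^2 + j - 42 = (j - 6)*(j + 7)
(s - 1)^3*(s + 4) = s^4 + s^3 - 9*s^2 + 11*s - 4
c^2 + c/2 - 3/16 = (c - 1/4)*(c + 3/4)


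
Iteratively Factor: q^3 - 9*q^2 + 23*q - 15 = (q - 3)*(q^2 - 6*q + 5) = (q - 5)*(q - 3)*(q - 1)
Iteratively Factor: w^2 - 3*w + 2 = (w - 1)*(w - 2)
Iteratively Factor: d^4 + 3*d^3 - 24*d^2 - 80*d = (d + 4)*(d^3 - d^2 - 20*d) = d*(d + 4)*(d^2 - d - 20) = d*(d - 5)*(d + 4)*(d + 4)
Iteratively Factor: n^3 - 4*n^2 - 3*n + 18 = (n + 2)*(n^2 - 6*n + 9) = (n - 3)*(n + 2)*(n - 3)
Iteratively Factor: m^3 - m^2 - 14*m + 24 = (m - 2)*(m^2 + m - 12) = (m - 3)*(m - 2)*(m + 4)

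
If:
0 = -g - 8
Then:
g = -8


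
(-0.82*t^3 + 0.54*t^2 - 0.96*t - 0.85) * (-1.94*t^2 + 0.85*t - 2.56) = 1.5908*t^5 - 1.7446*t^4 + 4.4206*t^3 - 0.5494*t^2 + 1.7351*t + 2.176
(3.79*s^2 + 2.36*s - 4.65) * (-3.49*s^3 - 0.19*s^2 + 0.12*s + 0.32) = -13.2271*s^5 - 8.9565*s^4 + 16.2349*s^3 + 2.3795*s^2 + 0.1972*s - 1.488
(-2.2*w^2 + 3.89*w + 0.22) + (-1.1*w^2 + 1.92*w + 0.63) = -3.3*w^2 + 5.81*w + 0.85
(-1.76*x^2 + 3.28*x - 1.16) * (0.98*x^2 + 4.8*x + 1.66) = -1.7248*x^4 - 5.2336*x^3 + 11.6856*x^2 - 0.123200000000001*x - 1.9256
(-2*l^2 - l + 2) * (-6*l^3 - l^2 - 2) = 12*l^5 + 8*l^4 - 11*l^3 + 2*l^2 + 2*l - 4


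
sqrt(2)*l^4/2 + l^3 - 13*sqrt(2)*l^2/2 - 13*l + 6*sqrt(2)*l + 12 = (l - 3)*(l - 1)*(l + 4)*(sqrt(2)*l/2 + 1)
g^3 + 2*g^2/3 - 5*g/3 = g*(g - 1)*(g + 5/3)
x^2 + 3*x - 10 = (x - 2)*(x + 5)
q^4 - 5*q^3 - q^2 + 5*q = q*(q - 5)*(q - 1)*(q + 1)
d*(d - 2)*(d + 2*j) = d^3 + 2*d^2*j - 2*d^2 - 4*d*j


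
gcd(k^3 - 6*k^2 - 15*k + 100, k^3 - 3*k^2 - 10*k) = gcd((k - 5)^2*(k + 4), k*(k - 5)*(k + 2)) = k - 5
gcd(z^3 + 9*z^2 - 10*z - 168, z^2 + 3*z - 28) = z^2 + 3*z - 28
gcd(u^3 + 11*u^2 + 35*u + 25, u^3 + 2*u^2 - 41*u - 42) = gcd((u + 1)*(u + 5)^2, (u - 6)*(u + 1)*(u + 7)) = u + 1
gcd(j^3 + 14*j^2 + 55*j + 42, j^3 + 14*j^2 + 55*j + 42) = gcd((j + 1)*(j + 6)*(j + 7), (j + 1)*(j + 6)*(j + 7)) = j^3 + 14*j^2 + 55*j + 42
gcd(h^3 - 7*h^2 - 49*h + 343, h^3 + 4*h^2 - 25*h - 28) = h + 7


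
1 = 1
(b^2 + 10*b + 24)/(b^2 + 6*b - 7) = (b^2 + 10*b + 24)/(b^2 + 6*b - 7)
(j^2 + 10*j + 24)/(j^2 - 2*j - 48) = (j + 4)/(j - 8)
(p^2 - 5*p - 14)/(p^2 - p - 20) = (-p^2 + 5*p + 14)/(-p^2 + p + 20)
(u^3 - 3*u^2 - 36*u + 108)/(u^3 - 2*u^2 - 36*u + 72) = (u - 3)/(u - 2)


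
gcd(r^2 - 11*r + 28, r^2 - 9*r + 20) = r - 4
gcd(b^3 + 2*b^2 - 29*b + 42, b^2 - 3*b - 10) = 1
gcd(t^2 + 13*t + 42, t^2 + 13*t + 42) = t^2 + 13*t + 42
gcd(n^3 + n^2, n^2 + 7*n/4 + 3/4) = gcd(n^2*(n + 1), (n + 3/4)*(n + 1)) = n + 1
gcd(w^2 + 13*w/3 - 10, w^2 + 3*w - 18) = w + 6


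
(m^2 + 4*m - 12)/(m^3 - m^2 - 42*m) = (m - 2)/(m*(m - 7))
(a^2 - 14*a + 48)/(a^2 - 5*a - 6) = (a - 8)/(a + 1)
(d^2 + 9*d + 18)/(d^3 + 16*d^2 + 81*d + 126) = 1/(d + 7)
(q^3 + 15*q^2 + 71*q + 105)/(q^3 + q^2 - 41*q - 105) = (q + 7)/(q - 7)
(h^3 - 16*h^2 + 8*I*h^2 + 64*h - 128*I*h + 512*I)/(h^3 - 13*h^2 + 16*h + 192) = (h + 8*I)/(h + 3)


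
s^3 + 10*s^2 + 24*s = s*(s + 4)*(s + 6)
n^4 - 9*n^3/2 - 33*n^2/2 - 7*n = n*(n - 7)*(n + 1/2)*(n + 2)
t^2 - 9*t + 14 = (t - 7)*(t - 2)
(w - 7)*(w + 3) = w^2 - 4*w - 21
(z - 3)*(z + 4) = z^2 + z - 12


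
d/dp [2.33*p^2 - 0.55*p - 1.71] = 4.66*p - 0.55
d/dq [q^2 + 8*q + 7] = 2*q + 8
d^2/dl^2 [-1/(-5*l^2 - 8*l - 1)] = 2*(-25*l^2 - 40*l + 4*(5*l + 4)^2 - 5)/(5*l^2 + 8*l + 1)^3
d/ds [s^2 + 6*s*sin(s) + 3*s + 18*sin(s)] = 6*s*cos(s) + 2*s + 6*sin(s) + 18*cos(s) + 3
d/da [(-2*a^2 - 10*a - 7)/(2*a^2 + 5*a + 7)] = 5*(2*a^2 - 7)/(4*a^4 + 20*a^3 + 53*a^2 + 70*a + 49)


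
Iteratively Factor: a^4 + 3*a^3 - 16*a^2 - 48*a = (a + 3)*(a^3 - 16*a) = a*(a + 3)*(a^2 - 16) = a*(a - 4)*(a + 3)*(a + 4)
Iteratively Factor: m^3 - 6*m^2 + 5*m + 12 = (m - 4)*(m^2 - 2*m - 3) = (m - 4)*(m - 3)*(m + 1)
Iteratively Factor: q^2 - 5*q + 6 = (q - 3)*(q - 2)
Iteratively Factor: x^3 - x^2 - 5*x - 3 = (x + 1)*(x^2 - 2*x - 3) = (x + 1)^2*(x - 3)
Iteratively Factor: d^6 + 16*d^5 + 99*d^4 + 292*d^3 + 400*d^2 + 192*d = (d + 4)*(d^5 + 12*d^4 + 51*d^3 + 88*d^2 + 48*d) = (d + 4)^2*(d^4 + 8*d^3 + 19*d^2 + 12*d) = (d + 3)*(d + 4)^2*(d^3 + 5*d^2 + 4*d) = (d + 3)*(d + 4)^3*(d^2 + d) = (d + 1)*(d + 3)*(d + 4)^3*(d)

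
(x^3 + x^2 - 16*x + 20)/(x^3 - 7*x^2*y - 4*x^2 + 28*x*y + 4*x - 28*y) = (x + 5)/(x - 7*y)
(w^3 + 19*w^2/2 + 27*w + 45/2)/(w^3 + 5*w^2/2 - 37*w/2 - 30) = (w + 3)/(w - 4)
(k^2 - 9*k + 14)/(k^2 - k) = (k^2 - 9*k + 14)/(k*(k - 1))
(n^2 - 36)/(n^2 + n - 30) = (n - 6)/(n - 5)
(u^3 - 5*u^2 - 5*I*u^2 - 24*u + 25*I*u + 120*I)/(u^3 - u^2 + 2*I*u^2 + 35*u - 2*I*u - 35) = (u^2 - 5*u - 24)/(u^2 + u*(-1 + 7*I) - 7*I)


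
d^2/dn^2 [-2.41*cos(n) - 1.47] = 2.41*cos(n)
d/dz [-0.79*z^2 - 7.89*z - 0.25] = -1.58*z - 7.89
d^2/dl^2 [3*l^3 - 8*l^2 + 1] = 18*l - 16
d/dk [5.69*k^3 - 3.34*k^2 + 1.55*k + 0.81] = 17.07*k^2 - 6.68*k + 1.55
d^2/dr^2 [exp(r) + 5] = exp(r)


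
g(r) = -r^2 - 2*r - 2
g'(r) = -2*r - 2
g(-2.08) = -2.17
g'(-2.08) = 2.16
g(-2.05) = -2.10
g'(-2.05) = 2.10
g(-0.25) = -1.56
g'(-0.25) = -1.50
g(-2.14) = -2.30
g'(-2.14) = 2.28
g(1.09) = -5.37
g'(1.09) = -4.18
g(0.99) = -4.96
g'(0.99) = -3.98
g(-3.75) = -8.56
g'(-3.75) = 5.50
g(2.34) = -12.16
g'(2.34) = -6.68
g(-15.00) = -197.00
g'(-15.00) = 28.00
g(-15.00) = -197.00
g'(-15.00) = 28.00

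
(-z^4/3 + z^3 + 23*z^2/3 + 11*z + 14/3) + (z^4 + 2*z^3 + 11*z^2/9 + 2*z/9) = 2*z^4/3 + 3*z^3 + 80*z^2/9 + 101*z/9 + 14/3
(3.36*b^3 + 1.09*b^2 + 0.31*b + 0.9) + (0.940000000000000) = 3.36*b^3 + 1.09*b^2 + 0.31*b + 1.84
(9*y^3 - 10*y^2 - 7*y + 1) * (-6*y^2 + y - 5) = -54*y^5 + 69*y^4 - 13*y^3 + 37*y^2 + 36*y - 5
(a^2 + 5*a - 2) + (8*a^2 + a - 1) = 9*a^2 + 6*a - 3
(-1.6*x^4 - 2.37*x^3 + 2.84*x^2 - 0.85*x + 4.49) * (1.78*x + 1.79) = -2.848*x^5 - 7.0826*x^4 + 0.8129*x^3 + 3.5706*x^2 + 6.4707*x + 8.0371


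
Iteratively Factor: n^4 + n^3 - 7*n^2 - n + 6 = (n + 1)*(n^3 - 7*n + 6) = (n + 1)*(n + 3)*(n^2 - 3*n + 2) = (n - 2)*(n + 1)*(n + 3)*(n - 1)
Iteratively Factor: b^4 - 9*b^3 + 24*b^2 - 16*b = (b)*(b^3 - 9*b^2 + 24*b - 16) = b*(b - 4)*(b^2 - 5*b + 4) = b*(b - 4)^2*(b - 1)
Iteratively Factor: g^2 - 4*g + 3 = (g - 1)*(g - 3)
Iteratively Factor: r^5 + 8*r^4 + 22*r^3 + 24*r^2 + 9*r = (r + 1)*(r^4 + 7*r^3 + 15*r^2 + 9*r) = (r + 1)*(r + 3)*(r^3 + 4*r^2 + 3*r) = (r + 1)^2*(r + 3)*(r^2 + 3*r) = (r + 1)^2*(r + 3)^2*(r)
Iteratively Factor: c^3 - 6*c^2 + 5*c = (c)*(c^2 - 6*c + 5) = c*(c - 5)*(c - 1)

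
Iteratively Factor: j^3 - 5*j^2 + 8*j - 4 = (j - 2)*(j^2 - 3*j + 2) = (j - 2)^2*(j - 1)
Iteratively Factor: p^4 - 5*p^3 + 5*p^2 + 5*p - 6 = (p - 3)*(p^3 - 2*p^2 - p + 2) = (p - 3)*(p - 1)*(p^2 - p - 2) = (p - 3)*(p - 1)*(p + 1)*(p - 2)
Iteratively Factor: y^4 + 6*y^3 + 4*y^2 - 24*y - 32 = (y + 4)*(y^3 + 2*y^2 - 4*y - 8) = (y + 2)*(y + 4)*(y^2 - 4) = (y + 2)^2*(y + 4)*(y - 2)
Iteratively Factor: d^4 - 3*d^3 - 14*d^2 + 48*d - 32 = (d - 4)*(d^3 + d^2 - 10*d + 8) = (d - 4)*(d - 1)*(d^2 + 2*d - 8) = (d - 4)*(d - 2)*(d - 1)*(d + 4)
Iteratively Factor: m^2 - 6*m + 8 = (m - 4)*(m - 2)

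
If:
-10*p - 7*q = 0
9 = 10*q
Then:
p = -63/100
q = 9/10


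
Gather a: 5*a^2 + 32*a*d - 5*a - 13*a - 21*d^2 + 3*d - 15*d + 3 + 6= 5*a^2 + a*(32*d - 18) - 21*d^2 - 12*d + 9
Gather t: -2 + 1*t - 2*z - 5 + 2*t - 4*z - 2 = 3*t - 6*z - 9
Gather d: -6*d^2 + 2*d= -6*d^2 + 2*d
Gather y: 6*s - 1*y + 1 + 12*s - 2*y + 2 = 18*s - 3*y + 3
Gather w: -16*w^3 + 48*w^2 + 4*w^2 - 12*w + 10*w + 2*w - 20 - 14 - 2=-16*w^3 + 52*w^2 - 36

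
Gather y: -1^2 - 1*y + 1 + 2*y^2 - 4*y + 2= 2*y^2 - 5*y + 2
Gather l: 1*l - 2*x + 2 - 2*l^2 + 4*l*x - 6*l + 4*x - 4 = -2*l^2 + l*(4*x - 5) + 2*x - 2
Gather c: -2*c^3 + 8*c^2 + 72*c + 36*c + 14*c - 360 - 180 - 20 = -2*c^3 + 8*c^2 + 122*c - 560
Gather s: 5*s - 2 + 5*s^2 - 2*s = 5*s^2 + 3*s - 2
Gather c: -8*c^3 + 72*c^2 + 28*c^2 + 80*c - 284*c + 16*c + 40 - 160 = -8*c^3 + 100*c^2 - 188*c - 120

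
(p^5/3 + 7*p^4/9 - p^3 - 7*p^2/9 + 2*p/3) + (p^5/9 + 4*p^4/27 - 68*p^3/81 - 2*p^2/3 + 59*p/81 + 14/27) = 4*p^5/9 + 25*p^4/27 - 149*p^3/81 - 13*p^2/9 + 113*p/81 + 14/27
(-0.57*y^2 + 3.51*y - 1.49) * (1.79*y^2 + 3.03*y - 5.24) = -1.0203*y^4 + 4.5558*y^3 + 10.955*y^2 - 22.9071*y + 7.8076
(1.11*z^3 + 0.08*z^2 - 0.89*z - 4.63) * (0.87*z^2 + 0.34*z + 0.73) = 0.9657*z^5 + 0.447*z^4 + 0.0632*z^3 - 4.2723*z^2 - 2.2239*z - 3.3799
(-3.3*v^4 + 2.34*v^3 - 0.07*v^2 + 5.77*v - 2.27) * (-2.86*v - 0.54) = 9.438*v^5 - 4.9104*v^4 - 1.0634*v^3 - 16.4644*v^2 + 3.3764*v + 1.2258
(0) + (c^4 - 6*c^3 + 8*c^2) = c^4 - 6*c^3 + 8*c^2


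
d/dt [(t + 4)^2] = 2*t + 8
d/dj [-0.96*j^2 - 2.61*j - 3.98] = -1.92*j - 2.61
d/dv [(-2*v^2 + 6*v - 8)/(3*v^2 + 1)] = 2*(-9*v^2 + 22*v + 3)/(9*v^4 + 6*v^2 + 1)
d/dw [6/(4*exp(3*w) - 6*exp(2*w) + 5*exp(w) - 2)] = (-72*exp(2*w) + 72*exp(w) - 30)*exp(w)/(4*exp(3*w) - 6*exp(2*w) + 5*exp(w) - 2)^2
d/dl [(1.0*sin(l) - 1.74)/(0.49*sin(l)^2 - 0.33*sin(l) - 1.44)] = (-0.49*sin(l)^2 + 1.7052*sin(l) - 2.0142)*cos(l)/(0.2401*sin(l)^4 - 0.3234*sin(l)^3 - 1.3023*sin(l)^2 + 0.9504*sin(l) + 2.0736)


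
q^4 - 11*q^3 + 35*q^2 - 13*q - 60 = (q - 5)*(q - 4)*(q - 3)*(q + 1)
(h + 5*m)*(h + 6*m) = h^2 + 11*h*m + 30*m^2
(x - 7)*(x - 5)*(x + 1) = x^3 - 11*x^2 + 23*x + 35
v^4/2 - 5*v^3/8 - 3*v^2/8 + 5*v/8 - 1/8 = (v/2 + 1/2)*(v - 1)^2*(v - 1/4)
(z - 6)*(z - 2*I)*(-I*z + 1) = -I*z^3 - z^2 + 6*I*z^2 + 6*z - 2*I*z + 12*I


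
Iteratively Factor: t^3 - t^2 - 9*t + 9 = (t + 3)*(t^2 - 4*t + 3) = (t - 3)*(t + 3)*(t - 1)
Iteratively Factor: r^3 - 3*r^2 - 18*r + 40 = (r - 5)*(r^2 + 2*r - 8) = (r - 5)*(r - 2)*(r + 4)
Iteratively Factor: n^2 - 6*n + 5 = (n - 1)*(n - 5)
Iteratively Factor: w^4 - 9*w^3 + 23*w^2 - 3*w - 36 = (w - 3)*(w^3 - 6*w^2 + 5*w + 12) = (w - 3)*(w + 1)*(w^2 - 7*w + 12) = (w - 3)^2*(w + 1)*(w - 4)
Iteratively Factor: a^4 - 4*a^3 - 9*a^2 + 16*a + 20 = (a + 1)*(a^3 - 5*a^2 - 4*a + 20) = (a + 1)*(a + 2)*(a^2 - 7*a + 10) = (a - 2)*(a + 1)*(a + 2)*(a - 5)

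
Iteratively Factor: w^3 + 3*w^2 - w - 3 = (w + 3)*(w^2 - 1) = (w - 1)*(w + 3)*(w + 1)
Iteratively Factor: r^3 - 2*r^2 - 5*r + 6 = (r - 3)*(r^2 + r - 2) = (r - 3)*(r - 1)*(r + 2)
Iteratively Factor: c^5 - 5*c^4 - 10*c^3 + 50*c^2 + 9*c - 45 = (c - 5)*(c^4 - 10*c^2 + 9) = (c - 5)*(c - 1)*(c^3 + c^2 - 9*c - 9) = (c - 5)*(c - 1)*(c + 1)*(c^2 - 9) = (c - 5)*(c - 1)*(c + 1)*(c + 3)*(c - 3)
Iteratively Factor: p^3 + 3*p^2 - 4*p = (p)*(p^2 + 3*p - 4) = p*(p + 4)*(p - 1)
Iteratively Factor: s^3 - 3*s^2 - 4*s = (s - 4)*(s^2 + s) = s*(s - 4)*(s + 1)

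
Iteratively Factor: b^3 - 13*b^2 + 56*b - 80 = (b - 4)*(b^2 - 9*b + 20) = (b - 4)^2*(b - 5)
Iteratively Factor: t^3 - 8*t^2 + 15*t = (t)*(t^2 - 8*t + 15) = t*(t - 5)*(t - 3)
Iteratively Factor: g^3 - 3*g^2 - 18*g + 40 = (g - 5)*(g^2 + 2*g - 8) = (g - 5)*(g - 2)*(g + 4)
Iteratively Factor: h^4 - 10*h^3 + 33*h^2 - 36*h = (h - 3)*(h^3 - 7*h^2 + 12*h) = (h - 3)^2*(h^2 - 4*h) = h*(h - 3)^2*(h - 4)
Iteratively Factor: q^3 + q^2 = (q + 1)*(q^2) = q*(q + 1)*(q)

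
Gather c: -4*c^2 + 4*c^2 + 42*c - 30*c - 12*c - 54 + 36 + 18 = 0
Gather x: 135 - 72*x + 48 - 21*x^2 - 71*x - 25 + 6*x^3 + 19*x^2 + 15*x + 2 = 6*x^3 - 2*x^2 - 128*x + 160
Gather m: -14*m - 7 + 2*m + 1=-12*m - 6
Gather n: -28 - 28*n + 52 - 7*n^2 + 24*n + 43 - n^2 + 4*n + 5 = 72 - 8*n^2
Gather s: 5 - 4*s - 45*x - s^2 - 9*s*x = -s^2 + s*(-9*x - 4) - 45*x + 5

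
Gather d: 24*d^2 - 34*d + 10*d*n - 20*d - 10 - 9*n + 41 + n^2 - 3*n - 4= 24*d^2 + d*(10*n - 54) + n^2 - 12*n + 27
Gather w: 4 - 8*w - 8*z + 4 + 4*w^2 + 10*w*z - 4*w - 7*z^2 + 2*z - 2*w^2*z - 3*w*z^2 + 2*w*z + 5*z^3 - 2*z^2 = w^2*(4 - 2*z) + w*(-3*z^2 + 12*z - 12) + 5*z^3 - 9*z^2 - 6*z + 8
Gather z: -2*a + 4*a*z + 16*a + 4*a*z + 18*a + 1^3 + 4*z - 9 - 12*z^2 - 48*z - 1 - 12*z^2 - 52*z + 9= 32*a - 24*z^2 + z*(8*a - 96)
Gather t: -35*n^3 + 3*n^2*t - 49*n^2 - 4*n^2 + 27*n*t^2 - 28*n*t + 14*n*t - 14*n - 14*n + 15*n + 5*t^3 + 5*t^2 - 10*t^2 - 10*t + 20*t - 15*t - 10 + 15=-35*n^3 - 53*n^2 - 13*n + 5*t^3 + t^2*(27*n - 5) + t*(3*n^2 - 14*n - 5) + 5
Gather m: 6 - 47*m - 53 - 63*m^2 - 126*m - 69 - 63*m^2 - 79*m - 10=-126*m^2 - 252*m - 126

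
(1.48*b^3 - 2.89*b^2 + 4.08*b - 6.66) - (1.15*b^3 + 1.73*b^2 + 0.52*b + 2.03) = 0.33*b^3 - 4.62*b^2 + 3.56*b - 8.69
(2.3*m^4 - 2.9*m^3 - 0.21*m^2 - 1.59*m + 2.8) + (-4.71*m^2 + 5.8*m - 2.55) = 2.3*m^4 - 2.9*m^3 - 4.92*m^2 + 4.21*m + 0.25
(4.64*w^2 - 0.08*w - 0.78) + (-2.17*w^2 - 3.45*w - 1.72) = 2.47*w^2 - 3.53*w - 2.5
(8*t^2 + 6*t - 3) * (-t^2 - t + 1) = -8*t^4 - 14*t^3 + 5*t^2 + 9*t - 3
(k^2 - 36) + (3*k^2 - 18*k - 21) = 4*k^2 - 18*k - 57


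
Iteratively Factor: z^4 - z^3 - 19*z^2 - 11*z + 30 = (z + 3)*(z^3 - 4*z^2 - 7*z + 10) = (z - 1)*(z + 3)*(z^2 - 3*z - 10) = (z - 5)*(z - 1)*(z + 3)*(z + 2)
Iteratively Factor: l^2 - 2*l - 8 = (l - 4)*(l + 2)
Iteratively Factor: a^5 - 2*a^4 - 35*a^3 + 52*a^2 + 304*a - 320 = (a + 4)*(a^4 - 6*a^3 - 11*a^2 + 96*a - 80) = (a - 5)*(a + 4)*(a^3 - a^2 - 16*a + 16) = (a - 5)*(a - 1)*(a + 4)*(a^2 - 16) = (a - 5)*(a - 1)*(a + 4)^2*(a - 4)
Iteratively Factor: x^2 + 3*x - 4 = (x + 4)*(x - 1)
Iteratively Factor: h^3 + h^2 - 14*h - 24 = (h + 3)*(h^2 - 2*h - 8) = (h - 4)*(h + 3)*(h + 2)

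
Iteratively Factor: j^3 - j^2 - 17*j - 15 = (j + 3)*(j^2 - 4*j - 5) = (j + 1)*(j + 3)*(j - 5)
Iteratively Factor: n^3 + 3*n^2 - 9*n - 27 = (n + 3)*(n^2 - 9) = (n - 3)*(n + 3)*(n + 3)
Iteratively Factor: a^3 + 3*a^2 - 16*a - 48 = (a + 3)*(a^2 - 16) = (a - 4)*(a + 3)*(a + 4)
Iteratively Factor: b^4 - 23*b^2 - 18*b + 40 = (b - 1)*(b^3 + b^2 - 22*b - 40) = (b - 1)*(b + 4)*(b^2 - 3*b - 10) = (b - 1)*(b + 2)*(b + 4)*(b - 5)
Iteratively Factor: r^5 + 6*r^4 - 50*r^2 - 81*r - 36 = (r + 1)*(r^4 + 5*r^3 - 5*r^2 - 45*r - 36) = (r + 1)*(r + 4)*(r^3 + r^2 - 9*r - 9) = (r + 1)*(r + 3)*(r + 4)*(r^2 - 2*r - 3) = (r - 3)*(r + 1)*(r + 3)*(r + 4)*(r + 1)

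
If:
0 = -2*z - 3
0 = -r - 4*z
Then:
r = 6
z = -3/2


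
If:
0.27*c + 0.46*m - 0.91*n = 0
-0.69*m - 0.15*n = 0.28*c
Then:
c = 12.12*n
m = -5.13565217391304*n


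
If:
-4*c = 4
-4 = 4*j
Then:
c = -1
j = -1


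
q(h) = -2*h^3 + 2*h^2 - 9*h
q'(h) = -6*h^2 + 4*h - 9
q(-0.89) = 11.00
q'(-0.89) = -17.31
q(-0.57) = 6.15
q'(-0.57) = -13.23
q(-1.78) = 33.64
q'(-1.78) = -35.13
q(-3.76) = 168.43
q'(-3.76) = -108.87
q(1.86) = -22.69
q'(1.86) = -22.32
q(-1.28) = 18.99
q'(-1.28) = -23.95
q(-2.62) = 73.28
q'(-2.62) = -60.67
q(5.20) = -273.94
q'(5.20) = -150.44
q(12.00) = -3276.00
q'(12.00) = -825.00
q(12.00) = -3276.00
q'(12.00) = -825.00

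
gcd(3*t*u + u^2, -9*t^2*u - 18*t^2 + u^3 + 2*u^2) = 3*t + u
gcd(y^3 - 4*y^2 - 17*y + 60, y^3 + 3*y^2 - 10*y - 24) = y^2 + y - 12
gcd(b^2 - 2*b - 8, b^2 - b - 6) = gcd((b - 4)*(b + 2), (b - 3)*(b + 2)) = b + 2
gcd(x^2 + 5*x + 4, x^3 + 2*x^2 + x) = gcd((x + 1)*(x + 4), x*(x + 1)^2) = x + 1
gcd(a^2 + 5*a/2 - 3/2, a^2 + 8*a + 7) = 1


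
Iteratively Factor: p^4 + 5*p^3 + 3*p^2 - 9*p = (p + 3)*(p^3 + 2*p^2 - 3*p) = p*(p + 3)*(p^2 + 2*p - 3) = p*(p + 3)^2*(p - 1)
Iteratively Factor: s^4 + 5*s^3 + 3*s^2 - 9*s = (s + 3)*(s^3 + 2*s^2 - 3*s) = (s + 3)^2*(s^2 - s) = (s - 1)*(s + 3)^2*(s)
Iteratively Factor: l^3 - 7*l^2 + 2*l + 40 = (l - 4)*(l^2 - 3*l - 10) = (l - 4)*(l + 2)*(l - 5)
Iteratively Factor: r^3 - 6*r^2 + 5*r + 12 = (r - 4)*(r^2 - 2*r - 3) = (r - 4)*(r - 3)*(r + 1)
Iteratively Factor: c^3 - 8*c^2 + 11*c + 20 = (c + 1)*(c^2 - 9*c + 20) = (c - 5)*(c + 1)*(c - 4)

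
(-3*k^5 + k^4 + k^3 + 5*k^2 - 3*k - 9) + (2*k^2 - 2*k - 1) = -3*k^5 + k^4 + k^3 + 7*k^2 - 5*k - 10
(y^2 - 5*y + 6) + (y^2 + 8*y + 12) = 2*y^2 + 3*y + 18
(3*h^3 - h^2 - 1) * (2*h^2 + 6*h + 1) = 6*h^5 + 16*h^4 - 3*h^3 - 3*h^2 - 6*h - 1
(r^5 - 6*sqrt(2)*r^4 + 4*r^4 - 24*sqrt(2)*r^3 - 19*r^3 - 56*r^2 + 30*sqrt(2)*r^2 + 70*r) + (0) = r^5 - 6*sqrt(2)*r^4 + 4*r^4 - 24*sqrt(2)*r^3 - 19*r^3 - 56*r^2 + 30*sqrt(2)*r^2 + 70*r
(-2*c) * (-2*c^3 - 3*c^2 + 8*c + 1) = 4*c^4 + 6*c^3 - 16*c^2 - 2*c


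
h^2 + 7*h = h*(h + 7)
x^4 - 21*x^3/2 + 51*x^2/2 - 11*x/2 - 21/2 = (x - 7)*(x - 3)*(x - 1)*(x + 1/2)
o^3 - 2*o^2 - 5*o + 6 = (o - 3)*(o - 1)*(o + 2)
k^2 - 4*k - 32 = (k - 8)*(k + 4)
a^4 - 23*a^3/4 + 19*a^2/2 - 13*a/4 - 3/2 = (a - 3)*(a - 2)*(a - 1)*(a + 1/4)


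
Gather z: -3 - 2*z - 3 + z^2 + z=z^2 - z - 6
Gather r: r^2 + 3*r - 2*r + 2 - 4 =r^2 + r - 2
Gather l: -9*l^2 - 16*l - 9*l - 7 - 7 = -9*l^2 - 25*l - 14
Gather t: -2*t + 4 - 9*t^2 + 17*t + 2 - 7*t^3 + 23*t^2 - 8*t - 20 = -7*t^3 + 14*t^2 + 7*t - 14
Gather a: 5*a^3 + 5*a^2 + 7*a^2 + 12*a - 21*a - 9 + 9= 5*a^3 + 12*a^2 - 9*a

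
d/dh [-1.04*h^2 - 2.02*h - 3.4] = -2.08*h - 2.02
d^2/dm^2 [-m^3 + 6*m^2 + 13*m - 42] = 12 - 6*m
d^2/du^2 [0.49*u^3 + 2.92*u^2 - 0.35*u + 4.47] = 2.94*u + 5.84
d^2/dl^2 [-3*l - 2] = 0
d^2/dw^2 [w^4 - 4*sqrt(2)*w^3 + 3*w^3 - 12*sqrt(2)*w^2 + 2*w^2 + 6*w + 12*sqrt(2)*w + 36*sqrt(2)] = 12*w^2 - 24*sqrt(2)*w + 18*w - 24*sqrt(2) + 4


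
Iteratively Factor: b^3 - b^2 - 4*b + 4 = (b + 2)*(b^2 - 3*b + 2) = (b - 1)*(b + 2)*(b - 2)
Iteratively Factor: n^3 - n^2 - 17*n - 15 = (n + 3)*(n^2 - 4*n - 5) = (n - 5)*(n + 3)*(n + 1)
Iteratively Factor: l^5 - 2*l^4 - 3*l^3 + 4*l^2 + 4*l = (l - 2)*(l^4 - 3*l^2 - 2*l) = (l - 2)^2*(l^3 + 2*l^2 + l) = l*(l - 2)^2*(l^2 + 2*l + 1) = l*(l - 2)^2*(l + 1)*(l + 1)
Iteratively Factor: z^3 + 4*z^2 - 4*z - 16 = (z + 2)*(z^2 + 2*z - 8) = (z + 2)*(z + 4)*(z - 2)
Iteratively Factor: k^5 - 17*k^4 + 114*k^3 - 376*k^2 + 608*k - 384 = (k - 2)*(k^4 - 15*k^3 + 84*k^2 - 208*k + 192) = (k - 4)*(k - 2)*(k^3 - 11*k^2 + 40*k - 48) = (k - 4)*(k - 3)*(k - 2)*(k^2 - 8*k + 16) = (k - 4)^2*(k - 3)*(k - 2)*(k - 4)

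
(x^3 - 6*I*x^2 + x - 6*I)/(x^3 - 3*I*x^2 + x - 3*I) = (x - 6*I)/(x - 3*I)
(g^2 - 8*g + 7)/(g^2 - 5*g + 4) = (g - 7)/(g - 4)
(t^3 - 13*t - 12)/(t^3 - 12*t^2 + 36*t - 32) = (t^3 - 13*t - 12)/(t^3 - 12*t^2 + 36*t - 32)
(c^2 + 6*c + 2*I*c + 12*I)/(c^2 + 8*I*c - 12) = (c + 6)/(c + 6*I)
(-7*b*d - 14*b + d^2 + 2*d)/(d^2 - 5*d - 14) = (-7*b + d)/(d - 7)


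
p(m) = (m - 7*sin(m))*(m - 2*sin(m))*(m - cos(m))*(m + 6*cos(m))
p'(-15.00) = -42406.50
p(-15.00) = 39864.07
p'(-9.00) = -10907.86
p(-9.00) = 5850.55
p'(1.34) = -7.94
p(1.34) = 10.02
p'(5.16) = 2019.02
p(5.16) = 2928.61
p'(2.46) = 9.92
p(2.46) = 16.66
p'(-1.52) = -18.72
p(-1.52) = 4.99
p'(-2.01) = 61.30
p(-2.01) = -6.25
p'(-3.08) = -684.72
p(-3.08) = 147.89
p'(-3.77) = -1610.74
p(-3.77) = 995.80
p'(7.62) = -289.01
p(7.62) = 306.28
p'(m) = (1 - 6*sin(m))*(m - 7*sin(m))*(m - 2*sin(m))*(m - cos(m)) + (1 - 7*cos(m))*(m - 2*sin(m))*(m - cos(m))*(m + 6*cos(m)) + (1 - 2*cos(m))*(m - 7*sin(m))*(m - cos(m))*(m + 6*cos(m)) + (m - 7*sin(m))*(m - 2*sin(m))*(m + 6*cos(m))*(sin(m) + 1) = -(m - 7*sin(m))*(m - 2*sin(m))*(m - cos(m))*(6*sin(m) - 1) + (m - 7*sin(m))*(m - 2*sin(m))*(m + 6*cos(m))*(sin(m) + 1) - (m - 7*sin(m))*(m - cos(m))*(m + 6*cos(m))*(2*cos(m) - 1) - (m - 2*sin(m))*(m - cos(m))*(m + 6*cos(m))*(7*cos(m) - 1)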